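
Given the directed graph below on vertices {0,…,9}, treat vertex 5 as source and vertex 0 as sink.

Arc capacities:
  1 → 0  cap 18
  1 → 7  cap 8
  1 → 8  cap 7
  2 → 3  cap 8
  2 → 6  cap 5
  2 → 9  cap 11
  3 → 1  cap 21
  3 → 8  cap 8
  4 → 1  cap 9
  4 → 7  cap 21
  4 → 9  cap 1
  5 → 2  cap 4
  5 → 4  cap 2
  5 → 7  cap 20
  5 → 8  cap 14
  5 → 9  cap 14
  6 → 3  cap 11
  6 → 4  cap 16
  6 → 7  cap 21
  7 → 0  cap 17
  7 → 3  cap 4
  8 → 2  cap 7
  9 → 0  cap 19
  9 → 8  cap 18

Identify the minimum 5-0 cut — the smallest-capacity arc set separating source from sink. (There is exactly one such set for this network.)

Min-cut arcs: {(5,2), (5,4), (5,7), (5,9), (8,2)} (total capacity 47)

augment #1: 5→7→0 push 17
augment #2: 5→9→0 push 14
augment #3: 5→2→9→0 push 4
augment #4: 5→4→1→0 push 2
augment #5: 5→7→3→1→0 push 3
augment #6: 5→8→2→9→0 push 1
augment #7: 5→8→2→3→1→0 push 6
max flow = 47; residual-reachable set from 5 gives S-side
cut edges (S→T): {(5,2), (5,4), (5,7), (5,9), (8,2)} total cap 47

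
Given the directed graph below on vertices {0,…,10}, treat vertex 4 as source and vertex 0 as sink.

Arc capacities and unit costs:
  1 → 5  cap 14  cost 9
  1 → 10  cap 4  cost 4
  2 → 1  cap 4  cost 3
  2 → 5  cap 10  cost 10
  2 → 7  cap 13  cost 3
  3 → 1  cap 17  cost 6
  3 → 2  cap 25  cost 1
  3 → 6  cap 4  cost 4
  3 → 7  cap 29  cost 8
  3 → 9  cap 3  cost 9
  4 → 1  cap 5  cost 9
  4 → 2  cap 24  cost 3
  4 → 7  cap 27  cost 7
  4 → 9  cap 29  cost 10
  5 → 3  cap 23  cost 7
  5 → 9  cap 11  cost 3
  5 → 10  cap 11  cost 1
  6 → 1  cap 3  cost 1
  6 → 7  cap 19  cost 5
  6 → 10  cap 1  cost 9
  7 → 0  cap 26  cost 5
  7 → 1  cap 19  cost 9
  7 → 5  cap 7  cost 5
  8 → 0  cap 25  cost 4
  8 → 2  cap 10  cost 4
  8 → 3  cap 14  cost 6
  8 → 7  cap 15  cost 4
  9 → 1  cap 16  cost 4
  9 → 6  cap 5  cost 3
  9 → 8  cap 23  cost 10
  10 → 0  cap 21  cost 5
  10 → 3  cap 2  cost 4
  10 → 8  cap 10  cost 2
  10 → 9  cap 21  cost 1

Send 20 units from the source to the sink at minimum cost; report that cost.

shortest-cost path #1: 4→2→7→0 push 13 @ unit cost 11 (adds 143)
shortest-cost path #2: 4→7→0 push 7 @ unit cost 12 (adds 84)
total cost = 227

Minimum cost for 20 units: 227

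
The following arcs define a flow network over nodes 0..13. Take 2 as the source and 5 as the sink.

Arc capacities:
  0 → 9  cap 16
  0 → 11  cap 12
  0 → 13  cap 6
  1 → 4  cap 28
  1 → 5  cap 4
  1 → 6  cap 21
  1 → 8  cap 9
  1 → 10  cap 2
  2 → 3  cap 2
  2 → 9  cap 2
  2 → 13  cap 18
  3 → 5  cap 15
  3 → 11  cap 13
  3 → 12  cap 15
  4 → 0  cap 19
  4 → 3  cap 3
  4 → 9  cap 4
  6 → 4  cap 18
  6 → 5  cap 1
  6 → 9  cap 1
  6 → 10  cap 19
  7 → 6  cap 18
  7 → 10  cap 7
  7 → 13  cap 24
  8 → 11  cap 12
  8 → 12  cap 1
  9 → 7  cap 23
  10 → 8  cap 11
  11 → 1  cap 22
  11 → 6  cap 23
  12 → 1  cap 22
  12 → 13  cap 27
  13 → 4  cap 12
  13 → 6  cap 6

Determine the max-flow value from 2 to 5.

Maximum flow value: 10

augment #1: 2→3→5 bottleneck 2, total now 2
augment #2: 2→13→6→5 bottleneck 1, total now 3
augment #3: 2→13→4→3→5 bottleneck 3, total now 6
augment #4: 2→13→4→0→11→1→5 bottleneck 4, total now 10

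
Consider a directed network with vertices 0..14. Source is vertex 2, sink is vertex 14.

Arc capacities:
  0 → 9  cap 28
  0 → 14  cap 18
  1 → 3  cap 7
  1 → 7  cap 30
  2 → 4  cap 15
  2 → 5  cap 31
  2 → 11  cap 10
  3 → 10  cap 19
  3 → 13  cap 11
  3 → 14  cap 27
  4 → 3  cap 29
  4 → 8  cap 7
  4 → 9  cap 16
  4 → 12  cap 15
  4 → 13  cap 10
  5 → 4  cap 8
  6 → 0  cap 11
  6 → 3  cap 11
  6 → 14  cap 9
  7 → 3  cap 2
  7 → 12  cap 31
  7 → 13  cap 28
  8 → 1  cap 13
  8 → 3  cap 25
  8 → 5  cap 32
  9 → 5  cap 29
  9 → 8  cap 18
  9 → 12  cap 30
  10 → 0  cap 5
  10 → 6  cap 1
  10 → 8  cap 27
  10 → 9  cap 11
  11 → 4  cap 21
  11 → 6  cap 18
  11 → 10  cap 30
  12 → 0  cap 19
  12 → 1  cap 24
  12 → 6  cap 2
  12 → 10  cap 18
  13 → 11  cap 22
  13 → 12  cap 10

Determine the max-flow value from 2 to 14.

Maximum flow value: 33

augment #1: 2→4→3→14 bottleneck 15, total now 15
augment #2: 2→11→6→14 bottleneck 9, total now 24
augment #3: 2→5→4→3→14 bottleneck 8, total now 32
augment #4: 2→11→4→3→14 bottleneck 1, total now 33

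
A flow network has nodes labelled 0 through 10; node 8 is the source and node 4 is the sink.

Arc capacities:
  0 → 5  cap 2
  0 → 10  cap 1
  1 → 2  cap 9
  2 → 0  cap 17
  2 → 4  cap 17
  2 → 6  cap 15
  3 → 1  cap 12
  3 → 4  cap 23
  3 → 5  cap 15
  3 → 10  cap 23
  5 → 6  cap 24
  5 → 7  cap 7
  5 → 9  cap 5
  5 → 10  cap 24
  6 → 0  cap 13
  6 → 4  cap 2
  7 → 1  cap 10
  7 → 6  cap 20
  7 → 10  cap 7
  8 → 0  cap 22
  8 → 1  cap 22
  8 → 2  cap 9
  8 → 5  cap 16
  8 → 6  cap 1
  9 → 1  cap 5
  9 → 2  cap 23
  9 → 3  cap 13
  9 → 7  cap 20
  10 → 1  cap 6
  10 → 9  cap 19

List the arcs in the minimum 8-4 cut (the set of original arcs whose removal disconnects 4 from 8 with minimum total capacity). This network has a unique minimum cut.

augment #1: 8→2→4 push 9
augment #2: 8→6→4 push 1
augment #3: 8→1→2→4 push 8
augment #4: 8→5→6→4 push 1
augment #5: 8→5→9→3→4 push 5
augment #6: 8→0→10→9→3→4 push 1
augment #7: 8→5→10→9→3→4 push 7
max flow = 32; residual-reachable set from 8 gives S-side
cut edges (S→T): {(2,4), (6,4), (9,3)} total cap 32

Min-cut arcs: {(2,4), (6,4), (9,3)} (total capacity 32)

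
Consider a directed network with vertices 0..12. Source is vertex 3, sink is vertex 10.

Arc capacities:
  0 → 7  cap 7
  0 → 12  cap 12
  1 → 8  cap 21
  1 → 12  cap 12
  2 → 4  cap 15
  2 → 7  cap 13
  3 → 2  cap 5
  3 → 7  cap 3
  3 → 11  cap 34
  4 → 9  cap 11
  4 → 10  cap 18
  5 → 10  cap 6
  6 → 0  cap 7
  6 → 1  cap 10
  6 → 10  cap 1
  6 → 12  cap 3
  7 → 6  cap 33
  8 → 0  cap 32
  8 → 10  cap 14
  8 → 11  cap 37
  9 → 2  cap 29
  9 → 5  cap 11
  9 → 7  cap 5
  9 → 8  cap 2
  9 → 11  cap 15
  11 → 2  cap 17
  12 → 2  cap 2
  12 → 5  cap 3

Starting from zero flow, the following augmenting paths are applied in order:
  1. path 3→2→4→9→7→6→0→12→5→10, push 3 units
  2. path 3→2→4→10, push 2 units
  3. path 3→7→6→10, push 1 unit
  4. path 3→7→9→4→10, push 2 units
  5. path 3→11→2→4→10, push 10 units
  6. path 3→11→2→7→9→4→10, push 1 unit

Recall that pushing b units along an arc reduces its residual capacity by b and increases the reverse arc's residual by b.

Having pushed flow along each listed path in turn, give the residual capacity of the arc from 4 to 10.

Residual capacity of (4,10): 3

after path 1 (3→2→4→9→7→6→0→12→5→10, push 3): res(4,10)=18
after path 2 (3→2→4→10, push 2): res(4,10)=16
after path 3 (3→7→6→10, push 1): res(4,10)=16
after path 4 (3→7→9→4→10, push 2): res(4,10)=14
after path 5 (3→11→2→4→10, push 10): res(4,10)=4
after path 6 (3→11→2→7→9→4→10, push 1): res(4,10)=3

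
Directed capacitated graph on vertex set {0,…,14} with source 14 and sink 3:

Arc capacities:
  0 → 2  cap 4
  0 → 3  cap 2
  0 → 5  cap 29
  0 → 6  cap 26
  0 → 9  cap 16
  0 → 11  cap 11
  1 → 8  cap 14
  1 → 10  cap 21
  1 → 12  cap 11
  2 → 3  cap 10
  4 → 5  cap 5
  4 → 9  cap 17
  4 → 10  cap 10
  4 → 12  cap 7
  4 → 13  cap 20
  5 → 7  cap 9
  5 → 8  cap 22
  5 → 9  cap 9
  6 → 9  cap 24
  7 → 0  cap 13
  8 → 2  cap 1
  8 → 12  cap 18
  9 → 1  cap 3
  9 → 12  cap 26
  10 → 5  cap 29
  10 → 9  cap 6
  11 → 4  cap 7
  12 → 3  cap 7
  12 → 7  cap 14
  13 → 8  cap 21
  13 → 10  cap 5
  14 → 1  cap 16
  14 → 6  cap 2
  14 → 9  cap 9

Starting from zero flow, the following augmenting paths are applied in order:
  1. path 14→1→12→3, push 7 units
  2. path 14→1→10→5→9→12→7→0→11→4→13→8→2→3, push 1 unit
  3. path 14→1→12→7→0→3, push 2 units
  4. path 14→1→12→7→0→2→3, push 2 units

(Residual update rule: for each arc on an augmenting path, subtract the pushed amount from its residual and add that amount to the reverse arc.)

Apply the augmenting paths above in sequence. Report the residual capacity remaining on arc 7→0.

Residual capacity of (7,0): 8

after path 1 (14→1→12→3, push 7): res(7,0)=13
after path 2 (14→1→10→5→9→12→7→0→11→4→13→8→2→3, push 1): res(7,0)=12
after path 3 (14→1→12→7→0→3, push 2): res(7,0)=10
after path 4 (14→1→12→7→0→2→3, push 2): res(7,0)=8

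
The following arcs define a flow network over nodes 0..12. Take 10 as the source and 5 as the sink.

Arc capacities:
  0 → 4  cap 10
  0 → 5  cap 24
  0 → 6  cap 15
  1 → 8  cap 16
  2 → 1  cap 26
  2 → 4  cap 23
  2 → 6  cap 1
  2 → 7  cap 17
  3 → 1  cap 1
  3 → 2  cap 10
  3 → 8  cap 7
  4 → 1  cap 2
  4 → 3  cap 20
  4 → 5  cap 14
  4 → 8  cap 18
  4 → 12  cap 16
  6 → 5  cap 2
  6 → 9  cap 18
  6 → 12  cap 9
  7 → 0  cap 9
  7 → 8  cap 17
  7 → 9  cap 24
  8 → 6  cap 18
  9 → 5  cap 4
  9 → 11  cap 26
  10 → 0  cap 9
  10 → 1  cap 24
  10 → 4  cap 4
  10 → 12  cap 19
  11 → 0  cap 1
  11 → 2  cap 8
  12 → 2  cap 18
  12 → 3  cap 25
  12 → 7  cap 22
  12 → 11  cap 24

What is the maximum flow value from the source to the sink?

Maximum flow value: 39

augment #1: 10→0→5 bottleneck 9, total now 9
augment #2: 10→4→5 bottleneck 4, total now 13
augment #3: 10→1→8→6→5 bottleneck 2, total now 15
augment #4: 10→12→2→4→5 bottleneck 10, total now 25
augment #5: 10→12→7→0→5 bottleneck 9, total now 34
augment #6: 10→1→8→6→9→5 bottleneck 4, total now 38
augment #7: 10→1→8→6→9→11→0→5 bottleneck 1, total now 39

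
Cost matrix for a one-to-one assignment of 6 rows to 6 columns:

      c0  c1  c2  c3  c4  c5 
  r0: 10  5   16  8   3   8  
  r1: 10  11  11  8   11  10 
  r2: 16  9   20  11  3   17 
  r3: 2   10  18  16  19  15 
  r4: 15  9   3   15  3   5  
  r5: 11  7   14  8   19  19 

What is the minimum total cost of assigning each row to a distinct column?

one of 2 optimal assignments: row0→col1 (cost 5), row1→col5 (cost 10), row2→col4 (cost 3), row3→col0 (cost 2), row4→col2 (cost 3), row5→col3 (cost 8)
total = 5 + 10 + 3 + 2 + 3 + 8 = 31

Minimum assignment cost: 31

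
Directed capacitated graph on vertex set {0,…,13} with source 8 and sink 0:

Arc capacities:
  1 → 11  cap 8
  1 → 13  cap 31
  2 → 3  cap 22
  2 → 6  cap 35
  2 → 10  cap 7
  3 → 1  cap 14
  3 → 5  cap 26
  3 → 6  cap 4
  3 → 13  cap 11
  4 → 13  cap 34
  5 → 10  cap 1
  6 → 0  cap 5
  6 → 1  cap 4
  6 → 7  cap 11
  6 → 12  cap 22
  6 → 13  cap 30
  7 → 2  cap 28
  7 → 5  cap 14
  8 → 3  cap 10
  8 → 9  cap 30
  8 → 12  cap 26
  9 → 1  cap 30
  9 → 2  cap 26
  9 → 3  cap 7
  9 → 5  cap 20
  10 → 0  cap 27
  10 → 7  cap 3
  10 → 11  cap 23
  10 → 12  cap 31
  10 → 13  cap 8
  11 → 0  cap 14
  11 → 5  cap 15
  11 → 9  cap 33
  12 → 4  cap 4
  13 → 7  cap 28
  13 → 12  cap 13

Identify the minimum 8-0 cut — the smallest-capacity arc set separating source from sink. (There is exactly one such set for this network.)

augment #1: 8→3→6→0 push 4
augment #2: 8→3→1→11→0 push 6
augment #3: 8→9→1→11→0 push 2
augment #4: 8→9→2→6→0 push 1
augment #5: 8→9→2→10→0 push 7
augment #6: 8→9→5→10→0 push 1
max flow = 21; residual-reachable set from 8 gives S-side
cut edges (S→T): {(1,11), (2,10), (5,10), (6,0)} total cap 21

Min-cut arcs: {(1,11), (2,10), (5,10), (6,0)} (total capacity 21)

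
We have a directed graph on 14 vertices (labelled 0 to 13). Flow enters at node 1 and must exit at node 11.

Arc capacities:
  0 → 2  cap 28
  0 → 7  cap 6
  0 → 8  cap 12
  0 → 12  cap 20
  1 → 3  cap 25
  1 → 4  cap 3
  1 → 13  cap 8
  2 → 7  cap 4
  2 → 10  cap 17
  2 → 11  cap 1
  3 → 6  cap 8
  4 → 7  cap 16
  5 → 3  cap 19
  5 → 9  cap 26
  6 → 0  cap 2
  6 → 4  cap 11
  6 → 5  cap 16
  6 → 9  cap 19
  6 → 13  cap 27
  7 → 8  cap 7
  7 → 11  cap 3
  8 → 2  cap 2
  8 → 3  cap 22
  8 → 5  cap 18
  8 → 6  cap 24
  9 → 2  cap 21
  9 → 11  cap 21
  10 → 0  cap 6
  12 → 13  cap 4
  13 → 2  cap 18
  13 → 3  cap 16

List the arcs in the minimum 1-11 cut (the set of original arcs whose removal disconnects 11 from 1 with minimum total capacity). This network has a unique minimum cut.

Min-cut arcs: {(1,4), (1,13), (3,6)} (total capacity 19)

augment #1: 1→4→7→11 push 3
augment #2: 1→13→2→11 push 1
augment #3: 1→3→6→9→11 push 8
augment #4: 1→13→2→7→8→5→9→11 push 4
augment #5: 1→13→2→10→0→8→5→9→11 push 3
max flow = 19; residual-reachable set from 1 gives S-side
cut edges (S→T): {(1,4), (1,13), (3,6)} total cap 19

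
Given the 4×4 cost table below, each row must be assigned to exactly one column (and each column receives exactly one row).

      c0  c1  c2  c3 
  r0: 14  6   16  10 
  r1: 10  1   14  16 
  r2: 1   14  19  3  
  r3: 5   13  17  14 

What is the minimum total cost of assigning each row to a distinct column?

optimal assignment: row0→col2 (cost 16), row1→col1 (cost 1), row2→col3 (cost 3), row3→col0 (cost 5)
total = 16 + 1 + 3 + 5 = 25

Minimum assignment cost: 25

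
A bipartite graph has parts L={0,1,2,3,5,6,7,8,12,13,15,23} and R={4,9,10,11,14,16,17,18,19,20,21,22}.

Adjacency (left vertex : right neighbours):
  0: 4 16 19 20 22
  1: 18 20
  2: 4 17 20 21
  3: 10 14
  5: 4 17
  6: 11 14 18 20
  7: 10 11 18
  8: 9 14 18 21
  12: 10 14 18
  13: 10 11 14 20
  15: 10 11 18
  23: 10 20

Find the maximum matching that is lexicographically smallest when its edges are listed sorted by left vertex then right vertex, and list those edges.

Lex-smallest maximum matching: {(0,4), (1,18), (2,21), (3,10), (5,17), (6,11), (8,9), (12,14), (13,20)}

|M| = 9 (so the lex-smallest maximum matching has 9 edges)
process left vertices in ascending order; for each, take the smallest-labelled available neighbour that still permits 9 edges overall, or leave it unmatched if none does
lex-smallest matching: {0-4, 1-18, 2-21, 3-10, 5-17, 6-11, 8-9, 12-14, 13-20}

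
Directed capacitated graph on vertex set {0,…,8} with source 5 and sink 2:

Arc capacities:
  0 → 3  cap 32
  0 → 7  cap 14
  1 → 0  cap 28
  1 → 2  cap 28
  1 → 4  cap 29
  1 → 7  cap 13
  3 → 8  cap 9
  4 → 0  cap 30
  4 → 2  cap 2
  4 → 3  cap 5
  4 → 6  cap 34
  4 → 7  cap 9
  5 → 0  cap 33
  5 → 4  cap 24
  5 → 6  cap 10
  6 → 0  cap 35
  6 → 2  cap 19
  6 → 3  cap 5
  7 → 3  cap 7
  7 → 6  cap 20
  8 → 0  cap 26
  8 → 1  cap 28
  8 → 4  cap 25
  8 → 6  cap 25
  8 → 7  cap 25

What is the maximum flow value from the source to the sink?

augment #1: 5→4→2 bottleneck 2, total now 2
augment #2: 5→6→2 bottleneck 10, total now 12
augment #3: 5→4→6→2 bottleneck 9, total now 21
augment #4: 5→0→3→8→1→2 bottleneck 9, total now 30

Maximum flow value: 30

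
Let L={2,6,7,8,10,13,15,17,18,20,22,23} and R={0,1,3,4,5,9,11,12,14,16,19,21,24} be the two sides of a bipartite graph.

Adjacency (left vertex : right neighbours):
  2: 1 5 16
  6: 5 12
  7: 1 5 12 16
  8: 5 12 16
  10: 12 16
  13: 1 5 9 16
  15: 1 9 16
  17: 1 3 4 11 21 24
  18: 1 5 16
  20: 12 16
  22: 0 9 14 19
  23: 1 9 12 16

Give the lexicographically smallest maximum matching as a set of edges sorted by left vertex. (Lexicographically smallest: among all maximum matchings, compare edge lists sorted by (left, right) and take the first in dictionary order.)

|M| = 7 (so the lex-smallest maximum matching has 7 edges)
process left vertices in ascending order; for each, take the smallest-labelled available neighbour that still permits 7 edges overall, or leave it unmatched if none does
lex-smallest matching: {2-1, 6-5, 7-12, 8-16, 13-9, 17-3, 22-0}

Lex-smallest maximum matching: {(2,1), (6,5), (7,12), (8,16), (13,9), (17,3), (22,0)}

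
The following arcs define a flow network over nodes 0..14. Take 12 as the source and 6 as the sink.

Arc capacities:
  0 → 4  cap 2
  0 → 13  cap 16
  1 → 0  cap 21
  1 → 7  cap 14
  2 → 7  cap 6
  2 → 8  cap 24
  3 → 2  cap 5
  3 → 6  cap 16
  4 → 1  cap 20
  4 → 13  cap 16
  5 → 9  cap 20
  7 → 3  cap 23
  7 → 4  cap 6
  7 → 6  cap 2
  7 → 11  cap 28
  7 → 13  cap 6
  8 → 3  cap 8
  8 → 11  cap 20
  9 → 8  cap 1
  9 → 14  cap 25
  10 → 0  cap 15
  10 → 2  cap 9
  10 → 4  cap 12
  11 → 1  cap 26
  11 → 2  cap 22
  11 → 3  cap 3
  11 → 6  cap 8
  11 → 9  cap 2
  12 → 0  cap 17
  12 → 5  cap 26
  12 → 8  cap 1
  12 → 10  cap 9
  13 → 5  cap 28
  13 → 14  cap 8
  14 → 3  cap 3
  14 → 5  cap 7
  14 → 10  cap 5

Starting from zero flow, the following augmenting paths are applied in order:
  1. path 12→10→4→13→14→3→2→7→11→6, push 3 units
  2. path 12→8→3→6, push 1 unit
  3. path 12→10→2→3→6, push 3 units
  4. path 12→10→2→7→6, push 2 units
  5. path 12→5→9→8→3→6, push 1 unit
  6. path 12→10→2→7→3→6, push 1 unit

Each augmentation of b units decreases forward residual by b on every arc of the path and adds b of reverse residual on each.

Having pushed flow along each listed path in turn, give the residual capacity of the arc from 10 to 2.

after path 1 (12→10→4→13→14→3→2→7→11→6, push 3): res(10,2)=9
after path 2 (12→8→3→6, push 1): res(10,2)=9
after path 3 (12→10→2→3→6, push 3): res(10,2)=6
after path 4 (12→10→2→7→6, push 2): res(10,2)=4
after path 5 (12→5→9→8→3→6, push 1): res(10,2)=4
after path 6 (12→10→2→7→3→6, push 1): res(10,2)=3

Residual capacity of (10,2): 3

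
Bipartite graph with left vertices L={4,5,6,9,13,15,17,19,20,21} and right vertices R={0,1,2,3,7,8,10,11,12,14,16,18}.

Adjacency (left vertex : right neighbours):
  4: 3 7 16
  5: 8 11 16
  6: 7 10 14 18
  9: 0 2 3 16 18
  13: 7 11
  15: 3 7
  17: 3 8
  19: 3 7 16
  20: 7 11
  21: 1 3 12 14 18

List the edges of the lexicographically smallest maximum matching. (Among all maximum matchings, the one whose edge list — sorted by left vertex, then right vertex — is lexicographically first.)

Lex-smallest maximum matching: {(4,3), (5,8), (6,10), (9,0), (13,7), (19,16), (20,11), (21,1)}

|M| = 8 (so the lex-smallest maximum matching has 8 edges)
process left vertices in ascending order; for each, take the smallest-labelled available neighbour that still permits 8 edges overall, or leave it unmatched if none does
lex-smallest matching: {4-3, 5-8, 6-10, 9-0, 13-7, 19-16, 20-11, 21-1}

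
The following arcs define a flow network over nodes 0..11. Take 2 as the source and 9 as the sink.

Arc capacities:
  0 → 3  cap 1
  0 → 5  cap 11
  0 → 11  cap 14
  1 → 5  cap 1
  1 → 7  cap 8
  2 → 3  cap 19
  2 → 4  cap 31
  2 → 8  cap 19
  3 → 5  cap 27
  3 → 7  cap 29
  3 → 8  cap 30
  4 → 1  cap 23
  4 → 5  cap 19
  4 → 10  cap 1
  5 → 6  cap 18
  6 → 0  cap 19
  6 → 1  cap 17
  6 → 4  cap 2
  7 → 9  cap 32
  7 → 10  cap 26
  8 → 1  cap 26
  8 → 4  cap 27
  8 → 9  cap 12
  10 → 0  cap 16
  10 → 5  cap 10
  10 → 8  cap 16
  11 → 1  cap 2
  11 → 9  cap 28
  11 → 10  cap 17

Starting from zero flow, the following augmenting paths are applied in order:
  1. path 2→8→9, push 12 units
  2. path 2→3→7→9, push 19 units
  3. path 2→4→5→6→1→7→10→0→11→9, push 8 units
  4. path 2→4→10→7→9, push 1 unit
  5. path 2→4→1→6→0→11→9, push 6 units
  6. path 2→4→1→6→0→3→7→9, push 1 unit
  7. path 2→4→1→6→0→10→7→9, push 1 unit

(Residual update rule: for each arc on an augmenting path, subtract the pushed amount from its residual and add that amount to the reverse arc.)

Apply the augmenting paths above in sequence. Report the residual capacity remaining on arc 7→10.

after path 1 (2→8→9, push 12): res(7,10)=26
after path 2 (2→3→7→9, push 19): res(7,10)=26
after path 3 (2→4→5→6→1→7→10→0→11→9, push 8): res(7,10)=18
after path 4 (2→4→10→7→9, push 1): res(7,10)=19
after path 5 (2→4→1→6→0→11→9, push 6): res(7,10)=19
after path 6 (2→4→1→6→0→3→7→9, push 1): res(7,10)=19
after path 7 (2→4→1→6→0→10→7→9, push 1): res(7,10)=20

Residual capacity of (7,10): 20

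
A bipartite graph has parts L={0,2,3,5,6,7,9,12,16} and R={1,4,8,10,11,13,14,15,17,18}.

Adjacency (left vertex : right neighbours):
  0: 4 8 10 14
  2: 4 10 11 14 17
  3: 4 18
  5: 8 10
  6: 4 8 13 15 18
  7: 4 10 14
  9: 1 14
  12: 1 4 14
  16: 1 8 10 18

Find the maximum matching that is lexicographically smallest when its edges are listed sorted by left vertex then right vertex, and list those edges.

Lex-smallest maximum matching: {(0,4), (2,11), (3,18), (5,8), (6,13), (7,10), (9,1), (12,14)}

|M| = 8 (so the lex-smallest maximum matching has 8 edges)
process left vertices in ascending order; for each, take the smallest-labelled available neighbour that still permits 8 edges overall, or leave it unmatched if none does
lex-smallest matching: {0-4, 2-11, 3-18, 5-8, 6-13, 7-10, 9-1, 12-14}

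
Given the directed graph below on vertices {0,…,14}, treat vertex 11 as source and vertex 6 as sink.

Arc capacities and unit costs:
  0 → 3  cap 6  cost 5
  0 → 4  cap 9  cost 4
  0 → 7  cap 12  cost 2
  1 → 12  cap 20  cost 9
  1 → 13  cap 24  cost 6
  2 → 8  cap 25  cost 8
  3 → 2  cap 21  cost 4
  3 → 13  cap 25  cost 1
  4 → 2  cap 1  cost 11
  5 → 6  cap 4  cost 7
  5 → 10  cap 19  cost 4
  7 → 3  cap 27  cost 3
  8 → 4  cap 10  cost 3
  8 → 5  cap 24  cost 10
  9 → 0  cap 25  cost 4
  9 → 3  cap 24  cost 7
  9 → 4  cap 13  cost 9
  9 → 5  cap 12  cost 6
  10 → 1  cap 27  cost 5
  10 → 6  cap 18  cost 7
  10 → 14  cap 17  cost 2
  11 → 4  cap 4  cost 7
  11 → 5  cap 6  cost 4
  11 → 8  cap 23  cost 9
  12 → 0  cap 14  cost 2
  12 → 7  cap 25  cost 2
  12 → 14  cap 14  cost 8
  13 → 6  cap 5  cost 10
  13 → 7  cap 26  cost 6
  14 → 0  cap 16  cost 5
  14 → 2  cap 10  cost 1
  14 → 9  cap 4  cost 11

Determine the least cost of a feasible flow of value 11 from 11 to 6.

Minimum cost for 11 units: 224

shortest-cost path #1: 11→5→6 push 4 @ unit cost 11 (adds 44)
shortest-cost path #2: 11→5→10→6 push 2 @ unit cost 15 (adds 30)
shortest-cost path #3: 11→8→5→10→6 push 5 @ unit cost 30 (adds 150)
total cost = 224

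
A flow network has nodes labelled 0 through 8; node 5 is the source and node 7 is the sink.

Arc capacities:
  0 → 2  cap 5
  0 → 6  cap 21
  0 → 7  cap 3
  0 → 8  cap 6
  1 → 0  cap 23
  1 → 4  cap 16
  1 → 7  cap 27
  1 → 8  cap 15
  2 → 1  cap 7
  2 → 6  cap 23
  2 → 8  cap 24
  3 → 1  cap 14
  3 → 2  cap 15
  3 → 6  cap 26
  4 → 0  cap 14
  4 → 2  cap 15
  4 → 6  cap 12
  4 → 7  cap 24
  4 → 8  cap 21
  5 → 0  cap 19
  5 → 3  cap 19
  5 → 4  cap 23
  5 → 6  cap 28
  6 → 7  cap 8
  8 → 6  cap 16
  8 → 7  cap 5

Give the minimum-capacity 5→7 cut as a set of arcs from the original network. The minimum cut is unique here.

Min-cut arcs: {(0,7), (2,1), (3,1), (5,4), (6,7), (8,7)} (total capacity 60)

augment #1: 5→0→7 push 3
augment #2: 5→4→7 push 23
augment #3: 5→6→7 push 8
augment #4: 5→0→8→7 push 5
augment #5: 5→3→1→7 push 14
augment #6: 5→0→2→1→7 push 5
augment #7: 5→3→2→1→7 push 2
max flow = 60; residual-reachable set from 5 gives S-side
cut edges (S→T): {(0,7), (2,1), (3,1), (5,4), (6,7), (8,7)} total cap 60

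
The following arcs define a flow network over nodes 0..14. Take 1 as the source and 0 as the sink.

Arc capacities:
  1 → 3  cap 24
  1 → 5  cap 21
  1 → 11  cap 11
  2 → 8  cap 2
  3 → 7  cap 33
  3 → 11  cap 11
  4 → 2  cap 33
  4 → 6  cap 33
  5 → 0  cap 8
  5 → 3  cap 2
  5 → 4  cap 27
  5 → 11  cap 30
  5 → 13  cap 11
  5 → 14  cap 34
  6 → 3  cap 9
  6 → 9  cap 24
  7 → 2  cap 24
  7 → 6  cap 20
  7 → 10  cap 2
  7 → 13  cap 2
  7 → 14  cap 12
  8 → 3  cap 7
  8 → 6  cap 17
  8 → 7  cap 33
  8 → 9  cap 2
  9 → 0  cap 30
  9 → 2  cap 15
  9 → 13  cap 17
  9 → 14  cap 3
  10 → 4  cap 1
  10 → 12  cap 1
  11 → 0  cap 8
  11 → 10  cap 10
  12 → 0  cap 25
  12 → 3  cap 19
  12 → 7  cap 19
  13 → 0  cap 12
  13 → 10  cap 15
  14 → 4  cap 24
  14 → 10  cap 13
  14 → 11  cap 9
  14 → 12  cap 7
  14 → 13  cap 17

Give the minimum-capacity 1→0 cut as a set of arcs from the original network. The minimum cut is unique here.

Min-cut arcs: {(1,3), (1,5), (10,4), (10,12), (11,0)} (total capacity 55)

augment #1: 1→5→0 push 8
augment #2: 1→11→0 push 8
augment #3: 1→5→13→0 push 11
augment #4: 1→3→7→13→0 push 1
augment #5: 1→5→14→12→0 push 2
augment #6: 1→11→10→12→0 push 1
augment #7: 1→3→7→6→9→0 push 20
augment #8: 1→3→7→14→12→0 push 3
augment #9: 1→11→10→4→6→9→0 push 1
max flow = 55; residual-reachable set from 1 gives S-side
cut edges (S→T): {(1,3), (1,5), (10,4), (10,12), (11,0)} total cap 55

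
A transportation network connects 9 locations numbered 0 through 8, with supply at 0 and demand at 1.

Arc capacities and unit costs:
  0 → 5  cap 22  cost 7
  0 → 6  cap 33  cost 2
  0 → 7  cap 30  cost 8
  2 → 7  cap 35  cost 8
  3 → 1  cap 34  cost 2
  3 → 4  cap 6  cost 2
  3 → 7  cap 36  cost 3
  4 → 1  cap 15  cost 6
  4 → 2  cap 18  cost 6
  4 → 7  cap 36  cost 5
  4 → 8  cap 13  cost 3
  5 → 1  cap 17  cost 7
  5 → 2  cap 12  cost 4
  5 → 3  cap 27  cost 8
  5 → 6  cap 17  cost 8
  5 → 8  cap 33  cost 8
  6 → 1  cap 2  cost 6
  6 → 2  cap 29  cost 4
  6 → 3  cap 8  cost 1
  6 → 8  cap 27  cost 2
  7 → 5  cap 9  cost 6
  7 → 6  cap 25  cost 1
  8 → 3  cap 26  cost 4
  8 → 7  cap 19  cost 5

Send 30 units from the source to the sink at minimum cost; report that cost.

shortest-cost path #1: 0→6→3→1 push 8 @ unit cost 5 (adds 40)
shortest-cost path #2: 0→6→1 push 2 @ unit cost 8 (adds 16)
shortest-cost path #3: 0→6→8→3→1 push 20 @ unit cost 10 (adds 200)
total cost = 256

Minimum cost for 30 units: 256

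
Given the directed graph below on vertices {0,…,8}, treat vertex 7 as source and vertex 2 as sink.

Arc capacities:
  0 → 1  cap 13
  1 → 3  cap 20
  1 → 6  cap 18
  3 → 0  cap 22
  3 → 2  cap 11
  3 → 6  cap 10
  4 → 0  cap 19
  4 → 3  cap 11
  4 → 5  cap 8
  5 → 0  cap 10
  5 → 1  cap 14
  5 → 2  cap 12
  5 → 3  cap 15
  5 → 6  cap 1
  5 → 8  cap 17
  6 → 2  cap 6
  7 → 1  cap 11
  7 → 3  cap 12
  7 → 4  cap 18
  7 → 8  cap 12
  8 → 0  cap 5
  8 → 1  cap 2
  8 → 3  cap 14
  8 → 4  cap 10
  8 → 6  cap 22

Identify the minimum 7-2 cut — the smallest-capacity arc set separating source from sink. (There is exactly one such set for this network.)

augment #1: 7→3→2 push 11
augment #2: 7→1→6→2 push 6
augment #3: 7→4→5→2 push 8
max flow = 25; residual-reachable set from 7 gives S-side
cut edges (S→T): {(3,2), (4,5), (6,2)} total cap 25

Min-cut arcs: {(3,2), (4,5), (6,2)} (total capacity 25)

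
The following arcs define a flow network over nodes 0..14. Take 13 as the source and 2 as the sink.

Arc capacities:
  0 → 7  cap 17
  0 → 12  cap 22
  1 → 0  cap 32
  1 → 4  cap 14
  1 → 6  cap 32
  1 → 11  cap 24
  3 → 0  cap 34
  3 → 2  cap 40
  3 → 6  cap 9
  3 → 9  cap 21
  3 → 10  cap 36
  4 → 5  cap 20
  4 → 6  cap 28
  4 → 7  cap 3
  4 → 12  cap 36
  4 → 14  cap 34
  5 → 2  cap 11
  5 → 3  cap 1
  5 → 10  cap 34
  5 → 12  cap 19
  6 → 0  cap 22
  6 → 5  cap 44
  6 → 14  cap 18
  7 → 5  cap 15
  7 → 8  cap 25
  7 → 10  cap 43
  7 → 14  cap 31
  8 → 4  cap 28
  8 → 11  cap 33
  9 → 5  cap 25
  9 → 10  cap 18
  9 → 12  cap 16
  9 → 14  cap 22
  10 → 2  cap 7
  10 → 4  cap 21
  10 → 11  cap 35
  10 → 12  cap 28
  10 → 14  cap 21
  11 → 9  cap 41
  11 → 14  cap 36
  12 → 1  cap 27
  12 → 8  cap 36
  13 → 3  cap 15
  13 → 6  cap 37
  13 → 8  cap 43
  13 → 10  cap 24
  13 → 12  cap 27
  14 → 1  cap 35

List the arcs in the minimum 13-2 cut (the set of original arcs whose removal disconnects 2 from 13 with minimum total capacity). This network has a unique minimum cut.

augment #1: 13→3→2 push 15
augment #2: 13→10→2 push 7
augment #3: 13→6→5→2 push 11
augment #4: 13→6→5→3→2 push 1
max flow = 34; residual-reachable set from 13 gives S-side
cut edges (S→T): {(5,2), (5,3), (10,2), (13,3)} total cap 34

Min-cut arcs: {(5,2), (5,3), (10,2), (13,3)} (total capacity 34)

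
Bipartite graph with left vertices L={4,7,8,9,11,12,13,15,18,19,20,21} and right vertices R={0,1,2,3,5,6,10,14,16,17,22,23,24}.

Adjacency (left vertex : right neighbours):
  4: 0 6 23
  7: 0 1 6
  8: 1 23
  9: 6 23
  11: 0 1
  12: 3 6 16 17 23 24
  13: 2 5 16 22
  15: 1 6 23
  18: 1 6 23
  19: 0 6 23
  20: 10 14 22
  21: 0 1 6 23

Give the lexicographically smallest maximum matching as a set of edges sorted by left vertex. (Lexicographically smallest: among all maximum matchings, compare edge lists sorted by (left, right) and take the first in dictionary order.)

|M| = 7 (so the lex-smallest maximum matching has 7 edges)
process left vertices in ascending order; for each, take the smallest-labelled available neighbour that still permits 7 edges overall, or leave it unmatched if none does
lex-smallest matching: {4-0, 7-1, 8-23, 9-6, 12-3, 13-2, 20-10}

Lex-smallest maximum matching: {(4,0), (7,1), (8,23), (9,6), (12,3), (13,2), (20,10)}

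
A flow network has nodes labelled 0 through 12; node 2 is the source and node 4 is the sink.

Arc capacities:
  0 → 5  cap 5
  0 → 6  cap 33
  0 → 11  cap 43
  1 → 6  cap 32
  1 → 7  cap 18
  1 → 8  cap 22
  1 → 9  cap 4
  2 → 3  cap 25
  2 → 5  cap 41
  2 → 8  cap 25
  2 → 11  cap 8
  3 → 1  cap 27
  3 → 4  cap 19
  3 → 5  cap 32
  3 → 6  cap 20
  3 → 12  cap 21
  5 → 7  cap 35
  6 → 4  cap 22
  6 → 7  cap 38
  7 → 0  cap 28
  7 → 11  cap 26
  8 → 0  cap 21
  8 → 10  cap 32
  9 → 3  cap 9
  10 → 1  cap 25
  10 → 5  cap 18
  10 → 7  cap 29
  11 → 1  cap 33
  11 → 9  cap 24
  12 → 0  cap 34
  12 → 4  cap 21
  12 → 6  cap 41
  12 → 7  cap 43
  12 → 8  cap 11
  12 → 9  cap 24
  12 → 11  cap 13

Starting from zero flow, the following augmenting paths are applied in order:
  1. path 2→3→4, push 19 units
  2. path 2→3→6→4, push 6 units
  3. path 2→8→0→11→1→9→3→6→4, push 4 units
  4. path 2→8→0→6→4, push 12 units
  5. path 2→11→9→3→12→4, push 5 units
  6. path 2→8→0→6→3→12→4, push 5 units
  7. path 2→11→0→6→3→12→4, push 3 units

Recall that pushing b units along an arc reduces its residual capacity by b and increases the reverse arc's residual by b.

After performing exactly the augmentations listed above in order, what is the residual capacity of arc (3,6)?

Residual capacity of (3,6): 18

after path 1 (2→3→4, push 19): res(3,6)=20
after path 2 (2→3→6→4, push 6): res(3,6)=14
after path 3 (2→8→0→11→1→9→3→6→4, push 4): res(3,6)=10
after path 4 (2→8→0→6→4, push 12): res(3,6)=10
after path 5 (2→11→9→3→12→4, push 5): res(3,6)=10
after path 6 (2→8→0→6→3→12→4, push 5): res(3,6)=15
after path 7 (2→11→0→6→3→12→4, push 3): res(3,6)=18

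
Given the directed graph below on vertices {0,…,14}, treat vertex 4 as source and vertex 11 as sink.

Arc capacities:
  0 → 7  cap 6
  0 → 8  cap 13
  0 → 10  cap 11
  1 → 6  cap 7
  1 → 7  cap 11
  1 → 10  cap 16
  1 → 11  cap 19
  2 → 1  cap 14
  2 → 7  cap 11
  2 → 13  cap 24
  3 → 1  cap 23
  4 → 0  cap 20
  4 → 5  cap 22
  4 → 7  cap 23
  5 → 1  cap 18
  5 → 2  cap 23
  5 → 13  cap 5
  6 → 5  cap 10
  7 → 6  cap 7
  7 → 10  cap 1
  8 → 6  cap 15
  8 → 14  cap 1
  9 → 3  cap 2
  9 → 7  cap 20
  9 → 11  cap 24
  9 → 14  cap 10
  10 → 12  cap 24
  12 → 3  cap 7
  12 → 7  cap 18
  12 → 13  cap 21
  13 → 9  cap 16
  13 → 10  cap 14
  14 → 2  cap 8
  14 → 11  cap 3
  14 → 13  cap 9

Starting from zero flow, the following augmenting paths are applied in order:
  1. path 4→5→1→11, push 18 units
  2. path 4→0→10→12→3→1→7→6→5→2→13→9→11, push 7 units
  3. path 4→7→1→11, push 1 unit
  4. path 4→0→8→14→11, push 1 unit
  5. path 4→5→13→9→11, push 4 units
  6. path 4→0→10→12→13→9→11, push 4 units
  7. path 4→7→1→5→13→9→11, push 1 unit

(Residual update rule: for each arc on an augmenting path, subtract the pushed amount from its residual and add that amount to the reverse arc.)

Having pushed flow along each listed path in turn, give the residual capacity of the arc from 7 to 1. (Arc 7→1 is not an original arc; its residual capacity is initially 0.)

Residual capacity of (7,1): 5

after path 1 (4→5→1→11, push 18): res(7,1)=0
after path 2 (4→0→10→12→3→1→7→6→5→2→13→9→11, push 7): res(7,1)=7
after path 3 (4→7→1→11, push 1): res(7,1)=6
after path 4 (4→0→8→14→11, push 1): res(7,1)=6
after path 5 (4→5→13→9→11, push 4): res(7,1)=6
after path 6 (4→0→10→12→13→9→11, push 4): res(7,1)=6
after path 7 (4→7→1→5→13→9→11, push 1): res(7,1)=5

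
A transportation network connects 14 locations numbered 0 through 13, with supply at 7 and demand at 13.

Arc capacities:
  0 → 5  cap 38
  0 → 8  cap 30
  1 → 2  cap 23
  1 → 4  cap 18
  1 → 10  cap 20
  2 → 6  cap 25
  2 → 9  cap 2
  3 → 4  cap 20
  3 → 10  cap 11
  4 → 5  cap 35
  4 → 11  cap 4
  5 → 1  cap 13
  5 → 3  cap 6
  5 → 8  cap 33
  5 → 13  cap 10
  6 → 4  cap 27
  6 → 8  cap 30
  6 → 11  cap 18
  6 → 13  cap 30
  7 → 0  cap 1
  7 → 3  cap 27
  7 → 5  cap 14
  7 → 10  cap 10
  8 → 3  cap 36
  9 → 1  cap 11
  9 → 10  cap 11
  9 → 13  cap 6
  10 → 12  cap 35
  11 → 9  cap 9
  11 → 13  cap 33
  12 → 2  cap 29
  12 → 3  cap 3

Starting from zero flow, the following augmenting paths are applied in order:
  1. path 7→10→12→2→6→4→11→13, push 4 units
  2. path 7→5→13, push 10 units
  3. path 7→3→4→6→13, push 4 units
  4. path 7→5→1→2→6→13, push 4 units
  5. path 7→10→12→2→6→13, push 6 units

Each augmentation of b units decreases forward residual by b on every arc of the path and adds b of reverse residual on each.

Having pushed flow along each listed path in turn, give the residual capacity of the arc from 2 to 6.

after path 1 (7→10→12→2→6→4→11→13, push 4): res(2,6)=21
after path 2 (7→5→13, push 10): res(2,6)=21
after path 3 (7→3→4→6→13, push 4): res(2,6)=21
after path 4 (7→5→1→2→6→13, push 4): res(2,6)=17
after path 5 (7→10→12→2→6→13, push 6): res(2,6)=11

Residual capacity of (2,6): 11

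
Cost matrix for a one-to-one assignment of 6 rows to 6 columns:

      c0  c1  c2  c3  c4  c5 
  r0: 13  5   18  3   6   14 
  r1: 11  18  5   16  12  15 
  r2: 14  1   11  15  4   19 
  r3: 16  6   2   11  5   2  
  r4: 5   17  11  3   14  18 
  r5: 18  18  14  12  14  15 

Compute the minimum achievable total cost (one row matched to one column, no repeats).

optimal assignment: row0→col3 (cost 3), row1→col2 (cost 5), row2→col1 (cost 1), row3→col5 (cost 2), row4→col0 (cost 5), row5→col4 (cost 14)
total = 3 + 5 + 1 + 2 + 5 + 14 = 30

Minimum assignment cost: 30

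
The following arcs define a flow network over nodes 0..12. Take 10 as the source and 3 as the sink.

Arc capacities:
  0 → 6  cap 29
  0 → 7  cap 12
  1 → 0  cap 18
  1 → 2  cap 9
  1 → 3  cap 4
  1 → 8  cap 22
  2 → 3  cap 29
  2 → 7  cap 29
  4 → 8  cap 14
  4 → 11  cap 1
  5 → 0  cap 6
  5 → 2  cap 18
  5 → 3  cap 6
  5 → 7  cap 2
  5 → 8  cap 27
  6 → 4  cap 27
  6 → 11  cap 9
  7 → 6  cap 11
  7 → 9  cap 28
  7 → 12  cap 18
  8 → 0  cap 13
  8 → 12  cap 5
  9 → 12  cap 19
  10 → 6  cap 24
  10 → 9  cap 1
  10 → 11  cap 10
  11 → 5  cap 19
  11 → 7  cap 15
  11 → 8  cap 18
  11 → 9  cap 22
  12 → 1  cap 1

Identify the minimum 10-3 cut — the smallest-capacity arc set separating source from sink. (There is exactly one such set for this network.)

Min-cut arcs: {(11,5), (12,1)} (total capacity 20)

augment #1: 10→11→5→3 push 6
augment #2: 10→9→12→1→3 push 1
augment #3: 10→11→5→2→3 push 4
augment #4: 10→6→11→5→2→3 push 9
max flow = 20; residual-reachable set from 10 gives S-side
cut edges (S→T): {(11,5), (12,1)} total cap 20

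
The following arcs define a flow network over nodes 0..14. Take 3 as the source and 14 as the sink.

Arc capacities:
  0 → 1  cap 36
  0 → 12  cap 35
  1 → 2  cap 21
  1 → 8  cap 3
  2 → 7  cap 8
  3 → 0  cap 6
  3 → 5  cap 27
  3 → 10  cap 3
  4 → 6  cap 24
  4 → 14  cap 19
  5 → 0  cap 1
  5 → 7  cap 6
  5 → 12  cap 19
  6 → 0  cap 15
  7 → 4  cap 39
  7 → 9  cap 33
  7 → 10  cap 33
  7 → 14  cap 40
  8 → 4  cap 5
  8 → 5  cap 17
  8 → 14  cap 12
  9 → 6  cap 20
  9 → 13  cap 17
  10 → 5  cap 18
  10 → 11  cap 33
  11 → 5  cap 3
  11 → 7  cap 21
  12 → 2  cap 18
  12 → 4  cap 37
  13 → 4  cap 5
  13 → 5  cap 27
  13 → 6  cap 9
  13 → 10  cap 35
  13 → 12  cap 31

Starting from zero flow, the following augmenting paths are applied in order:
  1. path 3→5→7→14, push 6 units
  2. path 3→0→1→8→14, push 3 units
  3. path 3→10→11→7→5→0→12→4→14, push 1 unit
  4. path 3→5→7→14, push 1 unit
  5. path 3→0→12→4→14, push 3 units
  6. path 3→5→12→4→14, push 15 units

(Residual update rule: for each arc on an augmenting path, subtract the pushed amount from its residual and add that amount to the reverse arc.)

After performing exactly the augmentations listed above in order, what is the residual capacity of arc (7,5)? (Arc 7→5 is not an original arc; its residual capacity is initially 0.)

after path 1 (3→5→7→14, push 6): res(7,5)=6
after path 2 (3→0→1→8→14, push 3): res(7,5)=6
after path 3 (3→10→11→7→5→0→12→4→14, push 1): res(7,5)=5
after path 4 (3→5→7→14, push 1): res(7,5)=6
after path 5 (3→0→12→4→14, push 3): res(7,5)=6
after path 6 (3→5→12→4→14, push 15): res(7,5)=6

Residual capacity of (7,5): 6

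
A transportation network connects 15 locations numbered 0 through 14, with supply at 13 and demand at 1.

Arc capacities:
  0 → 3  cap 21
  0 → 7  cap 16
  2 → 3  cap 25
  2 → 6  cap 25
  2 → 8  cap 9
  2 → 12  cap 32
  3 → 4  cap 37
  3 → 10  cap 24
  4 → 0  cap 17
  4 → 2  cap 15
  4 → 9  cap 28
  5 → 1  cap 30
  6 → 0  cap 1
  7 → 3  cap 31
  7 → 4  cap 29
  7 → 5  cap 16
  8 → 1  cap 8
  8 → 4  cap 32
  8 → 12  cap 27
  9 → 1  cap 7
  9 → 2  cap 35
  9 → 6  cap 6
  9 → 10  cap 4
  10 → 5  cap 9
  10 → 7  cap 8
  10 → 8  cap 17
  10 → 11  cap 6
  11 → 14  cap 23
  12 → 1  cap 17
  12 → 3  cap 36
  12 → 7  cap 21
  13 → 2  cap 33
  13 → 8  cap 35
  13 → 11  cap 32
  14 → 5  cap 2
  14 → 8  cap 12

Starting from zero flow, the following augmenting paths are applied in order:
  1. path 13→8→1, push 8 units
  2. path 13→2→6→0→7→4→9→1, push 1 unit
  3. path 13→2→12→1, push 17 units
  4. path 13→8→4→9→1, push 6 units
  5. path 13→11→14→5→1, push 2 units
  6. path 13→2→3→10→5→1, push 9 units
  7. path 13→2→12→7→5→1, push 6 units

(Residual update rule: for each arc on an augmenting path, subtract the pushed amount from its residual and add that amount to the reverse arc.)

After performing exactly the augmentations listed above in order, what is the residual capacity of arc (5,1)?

Residual capacity of (5,1): 13

after path 1 (13→8→1, push 8): res(5,1)=30
after path 2 (13→2→6→0→7→4→9→1, push 1): res(5,1)=30
after path 3 (13→2→12→1, push 17): res(5,1)=30
after path 4 (13→8→4→9→1, push 6): res(5,1)=30
after path 5 (13→11→14→5→1, push 2): res(5,1)=28
after path 6 (13→2→3→10→5→1, push 9): res(5,1)=19
after path 7 (13→2→12→7→5→1, push 6): res(5,1)=13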